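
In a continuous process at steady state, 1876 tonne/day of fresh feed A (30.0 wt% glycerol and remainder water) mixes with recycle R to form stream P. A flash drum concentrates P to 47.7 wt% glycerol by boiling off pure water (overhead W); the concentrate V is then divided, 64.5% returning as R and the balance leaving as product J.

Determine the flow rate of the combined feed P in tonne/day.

Overall glycerol balance (none leaves overhead): glycerol in fresh feed = glycerol in product, i.e. 1876×0.300 = (1−0.645)·V·0.477.
V = 562.8/(0.477×0.355) = 3323.6 tonne/day.
Recycle R = 0.645×3323.6 = 2143.7 tonne/day.
Combined feed P = 1876 + 2143.7 = 4019.7 tonne/day.

4020 tonne/day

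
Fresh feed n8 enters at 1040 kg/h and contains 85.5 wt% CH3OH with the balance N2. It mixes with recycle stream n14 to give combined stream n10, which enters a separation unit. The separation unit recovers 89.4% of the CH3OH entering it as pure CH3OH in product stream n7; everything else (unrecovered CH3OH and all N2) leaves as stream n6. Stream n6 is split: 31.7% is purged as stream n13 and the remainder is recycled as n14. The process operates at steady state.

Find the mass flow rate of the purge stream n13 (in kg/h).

183 kg/h

N2 enters only via n8 and leaves only via the purge: 1040×0.145 = 0.317×(N2 in n6), and the separation unit passes all N2, so N2 in n10 = N2 in n6 = 475.71 kg/h.
CH3OH in n10: m_A = 1040×0.855 + (1−0.317)·(1−0.894)·m_A, so m_A = 889.2/0.9276 = 958.6 kg/h.
n6 = (1−0.894)×958.6 + 475.71 = 577.32 kg/h.
Purge n13 = 0.317×577.32 = 183.01 kg/h.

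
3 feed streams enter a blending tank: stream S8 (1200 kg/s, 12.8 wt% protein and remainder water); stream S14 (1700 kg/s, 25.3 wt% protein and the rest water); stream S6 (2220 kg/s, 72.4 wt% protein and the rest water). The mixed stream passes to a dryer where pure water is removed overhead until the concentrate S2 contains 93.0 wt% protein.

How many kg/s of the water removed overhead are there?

protein entering = 1200×0.128 + 1700×0.253 + 2220×0.724 = 2191 kg/s.
All protein reports to S2, so S2 = 2191/0.930 = 2355.9 kg/s.
Total feed = 5120 kg/s; overhead = 5120 − 2355.9 = 2764.1 kg/s.

2764 kg/s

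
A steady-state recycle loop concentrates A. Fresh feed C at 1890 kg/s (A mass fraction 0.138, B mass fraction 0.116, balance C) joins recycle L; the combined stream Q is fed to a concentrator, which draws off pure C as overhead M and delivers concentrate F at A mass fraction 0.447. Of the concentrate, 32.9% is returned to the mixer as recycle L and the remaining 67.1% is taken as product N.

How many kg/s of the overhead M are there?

Overall A balance (none leaves overhead): A in fresh feed = A in product, i.e. 1890×0.138 = (1−0.329)·F·0.447.
F = 260.82/(0.447×0.671) = 869.58 kg/s.
Recycle L = 0.329×869.58 = 286.09 kg/s.
Combined feed Q = 1890 + 286.09 = 2176.1 kg/s.
Overhead M = Q − F = 2176.1 − 869.58 = 1306.5 kg/s.

1307 kg/s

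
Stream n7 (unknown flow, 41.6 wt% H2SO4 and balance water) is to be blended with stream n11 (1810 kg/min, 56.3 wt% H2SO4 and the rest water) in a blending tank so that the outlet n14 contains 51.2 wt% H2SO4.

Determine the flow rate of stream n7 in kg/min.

961.6 kg/min

Let n7 be the unknown flow. Total out = 1810 + n7.
H2SO4 balance: 1019 + 0.416·n7 = 0.512·(1810 + n7)
(0.416 − 0.512)·n7 = 0.512×1810 − 1019 = -92.31
n7 = -92.31 / -0.096 = 961.56 kg/min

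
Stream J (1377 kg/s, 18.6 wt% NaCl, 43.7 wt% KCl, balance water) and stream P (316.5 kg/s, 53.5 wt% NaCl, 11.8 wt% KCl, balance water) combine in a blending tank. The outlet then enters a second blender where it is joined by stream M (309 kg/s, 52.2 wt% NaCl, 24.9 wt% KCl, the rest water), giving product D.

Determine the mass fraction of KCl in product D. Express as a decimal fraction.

0.3576

Overall, product flow = 2002.5 kg/s.
KCl in = 1377×0.437 + 316.5×0.118 + 309×0.249 = 716.04 kg/s.
KCl fraction in D = 0.3576.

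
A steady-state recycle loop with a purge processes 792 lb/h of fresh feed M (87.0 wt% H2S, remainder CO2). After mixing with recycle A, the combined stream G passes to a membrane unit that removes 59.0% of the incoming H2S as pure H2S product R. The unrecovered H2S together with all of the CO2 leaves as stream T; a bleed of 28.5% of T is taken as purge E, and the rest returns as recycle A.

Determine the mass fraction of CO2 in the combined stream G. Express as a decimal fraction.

CO2 enters only via M and leaves only via the purge: 792×0.130 = 0.285×(CO2 in T), and the membrane unit passes all CO2, so CO2 in G = CO2 in T = 361.26 lb/h.
H2S in G: m_A = 792×0.870 + (1−0.285)·(1−0.590)·m_A, so m_A = 689.04/0.7068 = 974.8 lb/h.
G = 974.8 + 361.26 = 1336.1 lb/h.
CO2 fraction in G = 361.26/1336.1 = 0.270.

0.270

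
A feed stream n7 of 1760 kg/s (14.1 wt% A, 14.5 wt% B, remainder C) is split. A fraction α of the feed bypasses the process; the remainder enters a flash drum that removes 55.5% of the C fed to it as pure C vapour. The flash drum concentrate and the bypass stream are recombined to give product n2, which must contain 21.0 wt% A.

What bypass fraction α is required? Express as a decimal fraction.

0.171

All 1760×0.141 = 248.16 kg/s of A reaches n2, so n2 = 248.16/0.210 = 1181.7 kg/s and vapour = 578.29 kg/s.
The evaporator receives (1−α)·1760 of feed at 0.714 C and removes 0.555 of that C:
0.555×0.714×(1−α)×1760 = 578.29
(1−α) = 578.29/697.44 = 0.8292;  α = 0.1708.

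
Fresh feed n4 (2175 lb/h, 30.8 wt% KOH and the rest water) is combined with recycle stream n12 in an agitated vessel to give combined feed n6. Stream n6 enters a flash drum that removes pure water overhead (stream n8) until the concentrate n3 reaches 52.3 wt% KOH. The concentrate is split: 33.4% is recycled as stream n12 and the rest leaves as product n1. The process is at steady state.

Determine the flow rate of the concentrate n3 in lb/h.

Overall KOH balance (none leaves overhead): KOH in fresh feed = KOH in product, i.e. 2175×0.308 = (1−0.334)·n3·0.523.
n3 = 669.9/(0.523×0.666) = 1923.2 lb/h.

1923 lb/h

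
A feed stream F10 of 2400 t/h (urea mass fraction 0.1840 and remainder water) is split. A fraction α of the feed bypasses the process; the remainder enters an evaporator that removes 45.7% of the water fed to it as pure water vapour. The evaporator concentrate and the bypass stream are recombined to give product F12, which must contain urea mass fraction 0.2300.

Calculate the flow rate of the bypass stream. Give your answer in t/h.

1113 t/h

All 2400×0.184 = 441.6 t/h of urea reaches F12, so F12 = 441.6/0.230 = 1920 t/h and vapour = 480 t/h.
The evaporator receives (1−α)·2400 of feed at 0.816 water and removes 0.457 of that water:
0.457×0.816×(1−α)×2400 = 480
(1−α) = 480/894.99 = 0.5363;  α = 0.4637.
Bypass flow = 0.4637×2400 = 1112.8 t/h.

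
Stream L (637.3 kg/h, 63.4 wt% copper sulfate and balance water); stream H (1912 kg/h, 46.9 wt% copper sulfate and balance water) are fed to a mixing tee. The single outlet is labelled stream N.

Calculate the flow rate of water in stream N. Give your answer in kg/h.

water out = water in = 637.3×0.366 + 1912×0.531 = 1248.5 kg/h.

1249 kg/h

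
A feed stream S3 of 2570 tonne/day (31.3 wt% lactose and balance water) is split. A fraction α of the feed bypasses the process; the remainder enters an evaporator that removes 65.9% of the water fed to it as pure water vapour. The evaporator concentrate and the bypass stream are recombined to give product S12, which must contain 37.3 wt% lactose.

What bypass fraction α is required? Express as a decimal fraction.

All 2570×0.313 = 804.41 tonne/day of lactose reaches S12, so S12 = 804.41/0.373 = 2156.6 tonne/day and vapour = 413.4 tonne/day.
The evaporator receives (1−α)·2570 of feed at 0.687 water and removes 0.659 of that water:
0.659×0.687×(1−α)×2570 = 413.4
(1−α) = 413.4/1163.5 = 0.3553;  α = 0.6447.

0.645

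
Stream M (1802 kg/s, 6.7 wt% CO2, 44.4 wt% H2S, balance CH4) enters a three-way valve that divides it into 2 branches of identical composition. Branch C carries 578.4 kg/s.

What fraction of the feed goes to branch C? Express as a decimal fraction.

Fraction to C = 578.4/1802 = 0.3210.

0.321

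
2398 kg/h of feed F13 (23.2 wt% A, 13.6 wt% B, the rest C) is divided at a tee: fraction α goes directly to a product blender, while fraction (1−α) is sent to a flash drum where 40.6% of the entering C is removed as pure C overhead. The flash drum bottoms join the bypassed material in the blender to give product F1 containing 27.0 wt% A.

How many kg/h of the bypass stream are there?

1083 kg/h

All 2398×0.232 = 556.34 kg/h of A reaches F1, so F1 = 556.34/0.270 = 2060.5 kg/h and vapour = 337.5 kg/h.
The evaporator receives (1−α)·2398 of feed at 0.632 C and removes 0.406 of that C:
0.406×0.632×(1−α)×2398 = 337.5
(1−α) = 337.5/615.31 = 0.5485;  α = 0.4515.
Bypass flow = 0.4515×2398 = 1082.7 kg/h.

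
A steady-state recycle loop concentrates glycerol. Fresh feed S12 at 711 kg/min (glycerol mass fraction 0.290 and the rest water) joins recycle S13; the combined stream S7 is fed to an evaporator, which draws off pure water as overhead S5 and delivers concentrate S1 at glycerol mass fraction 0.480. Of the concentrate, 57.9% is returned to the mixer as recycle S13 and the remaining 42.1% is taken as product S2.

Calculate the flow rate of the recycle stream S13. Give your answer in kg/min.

590.8 kg/min

Overall glycerol balance (none leaves overhead): glycerol in fresh feed = glycerol in product, i.e. 711×0.290 = (1−0.579)·S1·0.480.
S1 = 206.19/(0.480×0.421) = 1020.3 kg/min.
Recycle S13 = 0.579×1020.3 = 590.78 kg/min.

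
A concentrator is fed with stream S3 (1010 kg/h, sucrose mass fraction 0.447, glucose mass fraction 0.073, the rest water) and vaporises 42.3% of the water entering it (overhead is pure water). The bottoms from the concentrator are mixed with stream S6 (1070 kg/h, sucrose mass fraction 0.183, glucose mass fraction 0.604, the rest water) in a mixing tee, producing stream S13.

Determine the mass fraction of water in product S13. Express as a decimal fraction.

Vapour removed = 0.423×0.480×1010 = 205.07 kg/h; concentrate = 804.93 kg/h.
water reaching the mixer = 279.73 (from concentrate) + 1070×0.213 = 507.64 kg/h.
Product flow = 804.93 + 1070 = 1874.9 kg/h; water fraction = 0.271.

0.271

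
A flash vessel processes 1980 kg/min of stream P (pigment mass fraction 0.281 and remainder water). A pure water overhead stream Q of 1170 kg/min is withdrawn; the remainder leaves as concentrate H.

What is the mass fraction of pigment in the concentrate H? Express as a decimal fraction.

0.687

pigment is not removed: 1980×0.281 = 556.38 kg/min of pigment enters H.
Concentrate = 1980 − 1170 = 810 kg/min.
Mass fraction = 556.38/810 = 0.687.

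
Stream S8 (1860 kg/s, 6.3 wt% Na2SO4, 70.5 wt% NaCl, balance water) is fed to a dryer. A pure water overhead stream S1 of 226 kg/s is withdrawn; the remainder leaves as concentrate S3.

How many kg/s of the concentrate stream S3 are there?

Concentrate = 1860 − 226 = 1634 kg/s.

1634 kg/s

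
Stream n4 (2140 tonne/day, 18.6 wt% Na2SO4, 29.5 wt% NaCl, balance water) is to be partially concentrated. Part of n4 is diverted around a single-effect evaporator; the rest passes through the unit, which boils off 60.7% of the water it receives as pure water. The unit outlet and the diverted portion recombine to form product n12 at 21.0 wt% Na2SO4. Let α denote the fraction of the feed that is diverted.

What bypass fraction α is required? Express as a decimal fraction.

All 2140×0.186 = 398.04 tonne/day of Na2SO4 reaches n12, so n12 = 398.04/0.210 = 1895.4 tonne/day and vapour = 244.57 tonne/day.
The evaporator receives (1−α)·2140 of feed at 0.519 water and removes 0.607 of that water:
0.607×0.519×(1−α)×2140 = 244.57
(1−α) = 244.57/674.17 = 0.3628;  α = 0.6372.

0.637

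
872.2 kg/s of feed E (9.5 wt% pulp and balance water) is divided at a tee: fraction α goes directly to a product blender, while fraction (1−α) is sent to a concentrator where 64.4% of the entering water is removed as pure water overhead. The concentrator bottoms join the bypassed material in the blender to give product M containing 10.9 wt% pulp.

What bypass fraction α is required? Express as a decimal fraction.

All 872.2×0.095 = 82.859 kg/s of pulp reaches M, so M = 82.859/0.109 = 760.17 kg/s and vapour = 112.03 kg/s.
The evaporator receives (1−α)·872.2 of feed at 0.905 water and removes 0.644 of that water:
0.644×0.905×(1−α)×872.2 = 112.03
(1−α) = 112.03/508.34 = 0.2204;  α = 0.7796.

0.780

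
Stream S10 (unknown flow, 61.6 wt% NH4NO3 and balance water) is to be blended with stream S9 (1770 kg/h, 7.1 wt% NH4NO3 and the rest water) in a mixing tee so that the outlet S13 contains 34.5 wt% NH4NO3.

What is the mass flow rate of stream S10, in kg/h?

1790 kg/h

Let S10 be the unknown flow. Total out = 1770 + S10.
NH4NO3 balance: 125.67 + 0.616·S10 = 0.345·(1770 + S10)
(0.616 − 0.345)·S10 = 0.345×1770 − 125.67 = 484.98
S10 = 484.98 / 0.271 = 1789.6 kg/h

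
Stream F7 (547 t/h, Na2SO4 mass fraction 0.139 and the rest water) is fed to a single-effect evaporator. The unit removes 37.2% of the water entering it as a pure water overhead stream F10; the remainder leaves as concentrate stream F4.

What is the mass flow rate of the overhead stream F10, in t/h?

water entering = 547×0.861 = 470.97 t/h; overhead removed = 0.372×470.97 = 175.2 t/h.

175.2 t/h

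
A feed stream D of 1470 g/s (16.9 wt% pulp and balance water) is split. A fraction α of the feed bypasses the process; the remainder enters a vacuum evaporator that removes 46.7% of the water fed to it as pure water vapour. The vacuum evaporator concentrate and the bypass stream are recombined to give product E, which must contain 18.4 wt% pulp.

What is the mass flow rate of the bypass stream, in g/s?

All 1470×0.169 = 248.43 g/s of pulp reaches E, so E = 248.43/0.184 = 1350.2 g/s and vapour = 119.84 g/s.
The evaporator receives (1−α)·1470 of feed at 0.831 water and removes 0.467 of that water:
0.467×0.831×(1−α)×1470 = 119.84
(1−α) = 119.84/570.47 = 0.2101;  α = 0.7899.
Bypass flow = 0.7899×1470 = 1161.2 g/s.

1161 g/s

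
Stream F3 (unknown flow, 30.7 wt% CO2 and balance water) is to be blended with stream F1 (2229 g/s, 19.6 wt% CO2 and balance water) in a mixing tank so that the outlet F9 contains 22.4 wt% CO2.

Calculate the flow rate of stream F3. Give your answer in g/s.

Let F3 be the unknown flow. Total out = 2229 + F3.
CO2 balance: 436.88 + 0.307·F3 = 0.224·(2229 + F3)
(0.307 − 0.224)·F3 = 0.224×2229 − 436.88 = 62.412
F3 = 62.412 / 0.083 = 751.95 g/s

752 g/s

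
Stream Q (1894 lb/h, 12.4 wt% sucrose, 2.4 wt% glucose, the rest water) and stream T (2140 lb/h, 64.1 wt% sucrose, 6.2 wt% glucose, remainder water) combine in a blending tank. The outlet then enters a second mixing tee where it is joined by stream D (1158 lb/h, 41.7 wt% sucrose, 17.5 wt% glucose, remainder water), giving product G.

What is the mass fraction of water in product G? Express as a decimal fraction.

0.524

Overall, product flow = 5192 lb/h.
water in = 1894×0.852 + 2140×0.297 + 1158×0.408 = 2721.7 lb/h.
water fraction in G = 0.524.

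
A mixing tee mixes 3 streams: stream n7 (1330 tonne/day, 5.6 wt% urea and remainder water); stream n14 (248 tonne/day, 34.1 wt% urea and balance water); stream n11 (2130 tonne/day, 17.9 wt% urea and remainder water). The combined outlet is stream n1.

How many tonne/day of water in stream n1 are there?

water out = water in = 1330×0.944 + 248×0.659 + 2130×0.821 = 3167.7 tonne/day.

3168 tonne/day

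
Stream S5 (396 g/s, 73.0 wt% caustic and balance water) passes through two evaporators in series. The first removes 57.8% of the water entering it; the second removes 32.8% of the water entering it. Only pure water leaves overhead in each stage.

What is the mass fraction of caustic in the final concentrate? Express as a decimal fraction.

0.905

water in feed = 396×0.270 = 106.92 g/s.
After stage 1: water left = (1−0.578)×106.92 = 45.12; stream total = 334.2 g/s.
After stage 2: water left = (1−0.328)×45.12 = 30.321; final concentrate = 319.4 g/s.
caustic fraction = 289.08/319.4 = 0.905.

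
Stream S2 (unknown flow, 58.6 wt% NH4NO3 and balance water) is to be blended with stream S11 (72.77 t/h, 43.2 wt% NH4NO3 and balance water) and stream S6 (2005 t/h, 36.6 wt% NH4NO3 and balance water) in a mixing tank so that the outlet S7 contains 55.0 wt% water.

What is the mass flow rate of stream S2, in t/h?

Let S2 be the unknown flow. Total out = 2077.8 + S2.
water balance: 1312.5 + 0.414·S2 = 0.550·(2077.8 + S2)
(0.414 − 0.550)·S2 = 0.550×2077.8 − 1312.5 = -169.73
S2 = -169.73 / -0.136 = 1248 t/h

1248 t/h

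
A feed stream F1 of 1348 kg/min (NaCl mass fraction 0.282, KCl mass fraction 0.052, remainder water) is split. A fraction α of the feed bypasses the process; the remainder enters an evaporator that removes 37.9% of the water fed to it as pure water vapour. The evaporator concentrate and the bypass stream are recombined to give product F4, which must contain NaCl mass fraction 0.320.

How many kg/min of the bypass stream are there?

All 1348×0.282 = 380.14 kg/min of NaCl reaches F4, so F4 = 380.14/0.320 = 1187.9 kg/min and vapour = 160.08 kg/min.
The evaporator receives (1−α)·1348 of feed at 0.666 water and removes 0.379 of that water:
0.379×0.666×(1−α)×1348 = 160.08
(1−α) = 160.08/340.25 = 0.4705;  α = 0.5295.
Bypass flow = 0.5295×1348 = 713.82 kg/min.

713.8 kg/min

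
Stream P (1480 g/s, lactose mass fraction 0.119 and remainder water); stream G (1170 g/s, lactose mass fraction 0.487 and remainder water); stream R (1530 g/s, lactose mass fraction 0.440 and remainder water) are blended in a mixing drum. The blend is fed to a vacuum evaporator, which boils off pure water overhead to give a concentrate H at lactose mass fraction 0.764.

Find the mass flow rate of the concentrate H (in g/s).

1857 g/s

lactose entering = 1480×0.119 + 1170×0.487 + 1530×0.440 = 1419.1 g/s.
All lactose reports to H, so H = 1419.1/0.764 = 1857.5 g/s.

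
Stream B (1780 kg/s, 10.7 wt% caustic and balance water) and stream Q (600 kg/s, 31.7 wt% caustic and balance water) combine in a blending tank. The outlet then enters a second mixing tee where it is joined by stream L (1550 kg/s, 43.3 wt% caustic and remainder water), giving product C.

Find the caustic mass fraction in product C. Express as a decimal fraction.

0.2676

Overall, product flow = 3930 kg/s.
caustic in = 1780×0.107 + 600×0.317 + 1550×0.433 = 1051.8 kg/s.
caustic fraction in C = 0.2676.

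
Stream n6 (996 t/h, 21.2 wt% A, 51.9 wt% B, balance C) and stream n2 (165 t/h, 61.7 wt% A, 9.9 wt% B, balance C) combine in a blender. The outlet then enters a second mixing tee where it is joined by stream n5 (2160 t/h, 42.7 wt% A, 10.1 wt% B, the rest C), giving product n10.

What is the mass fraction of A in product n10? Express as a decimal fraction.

0.372

Overall, product flow = 3321 t/h.
A in = 996×0.212 + 165×0.617 + 2160×0.427 = 1235.3 t/h.
A fraction in n10 = 0.372.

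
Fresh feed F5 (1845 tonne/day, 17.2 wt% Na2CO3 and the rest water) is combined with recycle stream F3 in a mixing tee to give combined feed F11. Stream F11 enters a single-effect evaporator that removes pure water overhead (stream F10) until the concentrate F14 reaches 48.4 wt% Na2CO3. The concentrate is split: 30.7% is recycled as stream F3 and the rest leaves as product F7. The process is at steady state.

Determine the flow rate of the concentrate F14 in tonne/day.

Overall Na2CO3 balance (none leaves overhead): Na2CO3 in fresh feed = Na2CO3 in product, i.e. 1845×0.172 = (1−0.307)·F14·0.484.
F14 = 317.34/(0.484×0.693) = 946.12 tonne/day.

946.1 tonne/day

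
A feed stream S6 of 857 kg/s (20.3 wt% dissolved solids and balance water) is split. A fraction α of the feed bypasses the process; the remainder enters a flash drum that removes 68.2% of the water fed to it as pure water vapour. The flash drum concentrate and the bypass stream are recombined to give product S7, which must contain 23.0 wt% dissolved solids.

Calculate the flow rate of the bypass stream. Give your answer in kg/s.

All 857×0.203 = 173.97 kg/s of dissolved solids reaches S7, so S7 = 173.97/0.230 = 756.4 kg/s and vapour = 100.6 kg/s.
The evaporator receives (1−α)·857 of feed at 0.797 water and removes 0.682 of that water:
0.682×0.797×(1−α)×857 = 100.6
(1−α) = 100.6/465.83 = 0.2160;  α = 0.7840.
Bypass flow = 0.7840×857 = 671.91 kg/s.

671.9 kg/s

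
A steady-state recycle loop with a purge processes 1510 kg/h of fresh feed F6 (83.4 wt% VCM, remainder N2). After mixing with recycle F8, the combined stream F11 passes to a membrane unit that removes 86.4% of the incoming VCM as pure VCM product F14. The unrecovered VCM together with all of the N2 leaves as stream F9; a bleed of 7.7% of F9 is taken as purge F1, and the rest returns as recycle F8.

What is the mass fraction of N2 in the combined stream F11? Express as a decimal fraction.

0.693

N2 enters only via F6 and leaves only via the purge: 1510×0.166 = 0.077×(N2 in F9), and the membrane unit passes all N2, so N2 in F11 = N2 in F9 = 3255.3 kg/h.
VCM in F11: m_A = 1510×0.834 + (1−0.077)·(1−0.864)·m_A, so m_A = 1259.3/0.8745 = 1440.1 kg/h.
F11 = 1440.1 + 3255.3 = 4695.4 kg/h.
N2 fraction in F11 = 3255.3/4695.4 = 0.693.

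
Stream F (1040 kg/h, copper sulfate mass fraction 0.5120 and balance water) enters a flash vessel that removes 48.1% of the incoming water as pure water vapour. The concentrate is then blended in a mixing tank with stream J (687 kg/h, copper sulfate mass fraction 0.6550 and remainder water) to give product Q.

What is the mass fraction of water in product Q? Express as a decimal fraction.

0.3375

Vapour removed = 0.481×0.488×1040 = 244.12 kg/h; concentrate = 795.88 kg/h.
water reaching the mixer = 263.4 (from concentrate) + 687×0.345 = 500.42 kg/h.
Product flow = 795.88 + 687 = 1482.9 kg/h; water fraction = 0.3375.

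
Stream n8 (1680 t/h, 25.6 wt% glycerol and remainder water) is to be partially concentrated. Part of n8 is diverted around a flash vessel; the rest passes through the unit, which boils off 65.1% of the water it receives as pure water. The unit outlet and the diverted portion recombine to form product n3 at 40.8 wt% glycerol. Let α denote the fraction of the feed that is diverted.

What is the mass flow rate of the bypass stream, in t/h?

387.8 t/h

All 1680×0.256 = 430.08 t/h of glycerol reaches n3, so n3 = 430.08/0.408 = 1054.1 t/h and vapour = 625.88 t/h.
The evaporator receives (1−α)·1680 of feed at 0.744 water and removes 0.651 of that water:
0.651×0.744×(1−α)×1680 = 625.88
(1−α) = 625.88/813.7 = 0.7692;  α = 0.2308.
Bypass flow = 0.2308×1680 = 387.77 t/h.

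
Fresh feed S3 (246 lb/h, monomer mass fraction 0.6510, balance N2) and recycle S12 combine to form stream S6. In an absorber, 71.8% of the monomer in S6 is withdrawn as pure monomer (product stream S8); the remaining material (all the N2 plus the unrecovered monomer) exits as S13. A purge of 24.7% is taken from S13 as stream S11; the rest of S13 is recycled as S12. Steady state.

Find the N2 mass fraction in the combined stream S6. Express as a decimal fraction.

N2 enters only via S3 and leaves only via the purge: 246×0.349 = 0.247×(N2 in S13), and the absorber passes all N2, so N2 in S6 = N2 in S13 = 347.59 lb/h.
monomer in S6: m_A = 246×0.651 + (1−0.247)·(1−0.718)·m_A, so m_A = 160.15/0.7877 = 203.32 lb/h.
S6 = 203.32 + 347.59 = 550.91 lb/h.
N2 fraction in S6 = 347.59/550.91 = 0.6309.

0.6309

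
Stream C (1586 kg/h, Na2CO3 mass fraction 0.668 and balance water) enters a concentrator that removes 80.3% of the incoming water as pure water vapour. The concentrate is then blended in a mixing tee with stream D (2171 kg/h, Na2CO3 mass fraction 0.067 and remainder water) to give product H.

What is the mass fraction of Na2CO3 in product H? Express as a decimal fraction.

Vapour removed = 0.803×0.332×1586 = 422.82 kg/h; concentrate = 1163.2 kg/h.
Na2CO3 reaching the mixer = 1059.4 (from concentrate) + 2171×0.067 = 1204.9 kg/h.
Product flow = 1163.2 + 2171 = 3334.2 kg/h; Na2CO3 fraction = 0.361.

0.361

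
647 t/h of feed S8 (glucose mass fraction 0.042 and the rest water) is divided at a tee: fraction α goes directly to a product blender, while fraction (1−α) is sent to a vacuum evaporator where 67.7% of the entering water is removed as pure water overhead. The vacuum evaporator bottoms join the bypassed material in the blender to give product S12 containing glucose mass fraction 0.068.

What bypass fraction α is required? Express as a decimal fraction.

0.410

All 647×0.042 = 27.174 t/h of glucose reaches S12, so S12 = 27.174/0.068 = 399.62 t/h and vapour = 247.38 t/h.
The evaporator receives (1−α)·647 of feed at 0.958 water and removes 0.677 of that water:
0.677×0.958×(1−α)×647 = 247.38
(1−α) = 247.38/419.62 = 0.5895;  α = 0.4105.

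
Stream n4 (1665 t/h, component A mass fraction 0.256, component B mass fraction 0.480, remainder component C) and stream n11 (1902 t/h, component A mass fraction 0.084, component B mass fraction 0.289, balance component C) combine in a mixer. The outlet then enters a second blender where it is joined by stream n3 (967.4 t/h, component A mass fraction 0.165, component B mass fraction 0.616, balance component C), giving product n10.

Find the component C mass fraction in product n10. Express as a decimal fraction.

Overall, product flow = 4534.4 t/h.
component C in = 1665×0.264 + 1902×0.627 + 967.4×0.219 = 1844 t/h.
component C fraction in n10 = 0.407.

0.407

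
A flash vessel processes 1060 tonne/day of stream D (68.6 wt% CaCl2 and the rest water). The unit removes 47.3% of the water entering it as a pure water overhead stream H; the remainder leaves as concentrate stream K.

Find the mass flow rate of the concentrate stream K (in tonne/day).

water entering = 1060×0.314 = 332.84 tonne/day; overhead removed = 0.473×332.84 = 157.43 tonne/day.
Concentrate = 1060 − 157.43 = 902.57 tonne/day.

902.6 tonne/day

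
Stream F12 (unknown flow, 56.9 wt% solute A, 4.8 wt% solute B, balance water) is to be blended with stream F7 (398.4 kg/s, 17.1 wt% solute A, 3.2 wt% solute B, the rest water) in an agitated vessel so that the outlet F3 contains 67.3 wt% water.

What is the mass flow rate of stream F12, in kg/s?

Let F12 be the unknown flow. Total out = 398.4 + F12.
water balance: 317.52 + 0.383·F12 = 0.673·(398.4 + F12)
(0.383 − 0.673)·F12 = 0.673×398.4 − 317.52 = -49.402
F12 = -49.402 / -0.290 = 170.35 kg/s

170.4 kg/s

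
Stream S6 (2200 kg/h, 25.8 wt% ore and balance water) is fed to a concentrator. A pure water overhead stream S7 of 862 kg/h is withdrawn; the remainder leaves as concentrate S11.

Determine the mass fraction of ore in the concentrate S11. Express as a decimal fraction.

0.4242

ore is not removed: 2200×0.258 = 567.6 kg/h of ore enters S11.
Concentrate = 2200 − 862 = 1338 kg/h.
Mass fraction = 567.6/1338 = 0.4242.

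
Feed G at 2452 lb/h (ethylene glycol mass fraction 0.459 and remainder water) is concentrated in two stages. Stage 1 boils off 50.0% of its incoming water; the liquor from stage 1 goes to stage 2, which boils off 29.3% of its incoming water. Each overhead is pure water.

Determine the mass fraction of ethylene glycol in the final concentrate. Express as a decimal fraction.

water in feed = 2452×0.541 = 1326.5 lb/h.
After stage 1: water left = (1−0.500)×1326.5 = 663.27; stream total = 1788.7 lb/h.
After stage 2: water left = (1−0.293)×663.27 = 468.93; final concentrate = 1594.4 lb/h.
ethylene glycol fraction = 1125.5/1594.4 = 0.706.

0.706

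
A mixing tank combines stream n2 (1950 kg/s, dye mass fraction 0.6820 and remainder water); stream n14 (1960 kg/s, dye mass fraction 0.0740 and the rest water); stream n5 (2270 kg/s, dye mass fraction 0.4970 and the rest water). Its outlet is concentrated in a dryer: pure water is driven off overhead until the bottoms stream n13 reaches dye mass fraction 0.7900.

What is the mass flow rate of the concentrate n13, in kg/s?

dye entering = 1950×0.682 + 1960×0.074 + 2270×0.497 = 2603.1 kg/s.
All dye reports to n13, so n13 = 2603.1/0.790 = 3295.1 kg/s.

3295 kg/s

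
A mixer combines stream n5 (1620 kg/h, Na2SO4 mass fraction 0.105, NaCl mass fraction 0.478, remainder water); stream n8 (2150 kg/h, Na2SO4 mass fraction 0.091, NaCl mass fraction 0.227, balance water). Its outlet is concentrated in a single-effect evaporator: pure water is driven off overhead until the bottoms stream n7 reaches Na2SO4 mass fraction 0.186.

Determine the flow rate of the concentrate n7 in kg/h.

Na2SO4 entering = 1620×0.105 + 2150×0.091 = 365.75 kg/h.
All Na2SO4 reports to n7, so n7 = 365.75/0.186 = 1966.4 kg/h.

1966 kg/h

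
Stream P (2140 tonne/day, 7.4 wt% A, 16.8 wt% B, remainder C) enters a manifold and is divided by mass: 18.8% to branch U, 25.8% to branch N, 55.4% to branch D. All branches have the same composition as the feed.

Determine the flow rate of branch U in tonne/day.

Branch U flow = 0.188×2140 = 402.32 tonne/day.

402.3 tonne/day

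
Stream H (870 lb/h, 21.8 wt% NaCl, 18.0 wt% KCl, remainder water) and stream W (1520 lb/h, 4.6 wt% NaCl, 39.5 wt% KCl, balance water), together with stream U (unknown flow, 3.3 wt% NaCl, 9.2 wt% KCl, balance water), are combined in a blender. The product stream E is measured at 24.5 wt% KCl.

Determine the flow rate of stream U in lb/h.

1121 lb/h

Let U be the unknown flow. Total out = 2390 + U.
KCl balance: 757 + 0.092·U = 0.245·(2390 + U)
(0.092 − 0.245)·U = 0.245×2390 − 757 = -171.45
U = -171.45 / -0.153 = 1120.6 lb/h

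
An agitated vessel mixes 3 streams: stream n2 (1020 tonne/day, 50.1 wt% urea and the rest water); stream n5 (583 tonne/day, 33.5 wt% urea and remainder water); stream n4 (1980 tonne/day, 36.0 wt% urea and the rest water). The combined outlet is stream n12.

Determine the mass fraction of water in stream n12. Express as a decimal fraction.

0.604

Total flow out = 1020 + 583 + 1980 = 3583 tonne/day.
water in = 1020×0.499 + 583×0.665 + 1980×0.640 = 2163.9 tonne/day.
water mass fraction in n12 = 2163.9/3583 = 0.604.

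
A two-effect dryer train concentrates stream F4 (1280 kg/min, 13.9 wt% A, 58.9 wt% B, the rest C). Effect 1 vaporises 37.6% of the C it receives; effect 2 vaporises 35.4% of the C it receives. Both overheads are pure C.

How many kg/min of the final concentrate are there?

C in feed = 1280×0.272 = 348.16 kg/min.
After stage 1: C left = (1−0.376)×348.16 = 217.25; stream total = 1149.1 kg/min.
After stage 2: C left = (1−0.354)×217.25 = 140.34; final concentrate = 1072.2 kg/min.

1072 kg/min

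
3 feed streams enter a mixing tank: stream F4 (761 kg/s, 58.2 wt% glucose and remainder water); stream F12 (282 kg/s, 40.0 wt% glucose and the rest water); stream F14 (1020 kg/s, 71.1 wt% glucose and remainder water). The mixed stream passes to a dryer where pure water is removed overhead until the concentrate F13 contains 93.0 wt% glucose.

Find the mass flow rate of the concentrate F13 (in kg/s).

1377 kg/s

glucose entering = 761×0.582 + 282×0.400 + 1020×0.711 = 1280.9 kg/s.
All glucose reports to F13, so F13 = 1280.9/0.930 = 1377.3 kg/s.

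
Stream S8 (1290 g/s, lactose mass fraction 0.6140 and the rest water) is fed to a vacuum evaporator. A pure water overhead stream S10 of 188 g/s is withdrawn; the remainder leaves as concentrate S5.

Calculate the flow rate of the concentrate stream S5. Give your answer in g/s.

1102 g/s

Concentrate = 1290 − 188 = 1102 g/s.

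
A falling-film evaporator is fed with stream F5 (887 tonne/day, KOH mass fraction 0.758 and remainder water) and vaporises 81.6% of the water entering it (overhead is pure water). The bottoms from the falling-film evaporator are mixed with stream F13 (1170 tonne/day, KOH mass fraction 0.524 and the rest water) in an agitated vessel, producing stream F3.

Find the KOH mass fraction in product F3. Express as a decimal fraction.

Vapour removed = 0.816×0.242×887 = 175.16 tonne/day; concentrate = 711.84 tonne/day.
KOH reaching the mixer = 672.35 (from concentrate) + 1170×0.524 = 1285.4 tonne/day.
Product flow = 711.84 + 1170 = 1881.8 tonne/day; KOH fraction = 0.683.

0.683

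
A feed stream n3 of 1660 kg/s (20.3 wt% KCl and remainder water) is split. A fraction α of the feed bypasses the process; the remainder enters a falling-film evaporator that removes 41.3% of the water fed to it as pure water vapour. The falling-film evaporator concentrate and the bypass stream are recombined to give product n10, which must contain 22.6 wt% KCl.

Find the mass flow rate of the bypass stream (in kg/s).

All 1660×0.203 = 336.98 kg/s of KCl reaches n10, so n10 = 336.98/0.226 = 1491.1 kg/s and vapour = 168.94 kg/s.
The evaporator receives (1−α)·1660 of feed at 0.797 water and removes 0.413 of that water:
0.413×0.797×(1−α)×1660 = 168.94
(1−α) = 168.94/546.41 = 0.3092;  α = 0.6908.
Bypass flow = 0.6908×1660 = 1146.8 kg/s.

1147 kg/s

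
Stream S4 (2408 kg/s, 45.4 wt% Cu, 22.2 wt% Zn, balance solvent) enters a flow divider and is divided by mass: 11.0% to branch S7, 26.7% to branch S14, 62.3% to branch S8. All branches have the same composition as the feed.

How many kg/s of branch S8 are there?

Branch S8 flow = 0.623×2408 = 1500.2 kg/s.

1500 kg/s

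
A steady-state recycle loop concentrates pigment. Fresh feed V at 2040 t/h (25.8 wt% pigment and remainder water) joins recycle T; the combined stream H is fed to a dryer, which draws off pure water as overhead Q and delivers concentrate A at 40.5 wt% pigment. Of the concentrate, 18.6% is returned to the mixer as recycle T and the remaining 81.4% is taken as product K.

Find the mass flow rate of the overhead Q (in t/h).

740.4 t/h

Overall pigment balance (none leaves overhead): pigment in fresh feed = pigment in product, i.e. 2040×0.258 = (1−0.186)·A·0.405.
A = 526.32/(0.405×0.814) = 1596.5 t/h.
Recycle T = 0.186×1596.5 = 296.95 t/h.
Combined feed H = 2040 + 296.95 = 2337 t/h.
Overhead Q = H − A = 2337 − 1596.5 = 740.44 t/h.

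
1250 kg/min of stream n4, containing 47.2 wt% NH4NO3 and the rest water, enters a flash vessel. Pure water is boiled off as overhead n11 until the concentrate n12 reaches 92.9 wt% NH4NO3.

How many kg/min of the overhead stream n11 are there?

614.9 kg/min

NH4NO3 is conserved: 1250×0.472 = 590 kg/min all reports to the concentrate.
Concentrate = 590/(target fraction) = 635.09 kg/min.
Overhead = 1250 − 635.09 = 614.91 kg/min.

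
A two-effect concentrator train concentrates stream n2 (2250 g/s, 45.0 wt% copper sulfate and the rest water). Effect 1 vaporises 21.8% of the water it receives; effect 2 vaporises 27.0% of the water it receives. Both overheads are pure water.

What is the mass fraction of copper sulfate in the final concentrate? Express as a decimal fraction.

water in feed = 2250×0.550 = 1237.5 g/s.
After stage 1: water left = (1−0.218)×1237.5 = 967.73; stream total = 1980.2 g/s.
After stage 2: water left = (1−0.270)×967.73 = 706.44; final concentrate = 1718.9 g/s.
copper sulfate fraction = 1012.5/1718.9 = 0.589.

0.589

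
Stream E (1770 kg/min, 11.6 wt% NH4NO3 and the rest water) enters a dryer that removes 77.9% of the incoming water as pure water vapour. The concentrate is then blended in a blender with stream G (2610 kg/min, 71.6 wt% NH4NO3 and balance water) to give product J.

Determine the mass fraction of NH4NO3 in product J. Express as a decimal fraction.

0.656

Vapour removed = 0.779×0.884×1770 = 1218.9 kg/min; concentrate = 551.11 kg/min.
NH4NO3 reaching the mixer = 205.32 (from concentrate) + 2610×0.716 = 2074.1 kg/min.
Product flow = 551.11 + 2610 = 3161.1 kg/min; NH4NO3 fraction = 0.656.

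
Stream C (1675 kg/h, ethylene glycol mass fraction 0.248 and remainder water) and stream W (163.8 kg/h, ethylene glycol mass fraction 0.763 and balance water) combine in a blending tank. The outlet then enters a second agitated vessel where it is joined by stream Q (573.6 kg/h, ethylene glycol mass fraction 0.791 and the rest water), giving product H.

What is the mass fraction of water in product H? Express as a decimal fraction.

0.588

Overall, product flow = 2412.4 kg/h.
water in = 1675×0.752 + 163.8×0.237 + 573.6×0.209 = 1418.3 kg/h.
water fraction in H = 0.588.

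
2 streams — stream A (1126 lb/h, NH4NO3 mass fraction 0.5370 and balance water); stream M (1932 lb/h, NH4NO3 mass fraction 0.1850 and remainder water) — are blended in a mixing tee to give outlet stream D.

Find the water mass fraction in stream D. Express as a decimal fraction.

0.6854

Total flow out = 1126 + 1932 = 3058 lb/h.
water in = 1126×0.463 + 1932×0.815 = 2095.9 lb/h.
water mass fraction in D = 2095.9/3058 = 0.6854.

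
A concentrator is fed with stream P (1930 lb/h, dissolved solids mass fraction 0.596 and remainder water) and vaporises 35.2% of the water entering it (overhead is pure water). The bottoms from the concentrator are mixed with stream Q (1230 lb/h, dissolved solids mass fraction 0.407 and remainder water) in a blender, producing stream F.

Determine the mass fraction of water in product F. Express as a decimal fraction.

0.428

Vapour removed = 0.352×0.404×1930 = 274.46 lb/h; concentrate = 1655.5 lb/h.
water reaching the mixer = 505.26 (from concentrate) + 1230×0.593 = 1234.6 lb/h.
Product flow = 1655.5 + 1230 = 2885.5 lb/h; water fraction = 0.428.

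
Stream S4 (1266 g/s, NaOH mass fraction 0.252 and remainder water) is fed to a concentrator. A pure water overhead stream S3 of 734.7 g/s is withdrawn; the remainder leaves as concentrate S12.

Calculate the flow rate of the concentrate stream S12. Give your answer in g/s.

Concentrate = 1266 − 734.7 = 531.3 g/s.

531.3 g/s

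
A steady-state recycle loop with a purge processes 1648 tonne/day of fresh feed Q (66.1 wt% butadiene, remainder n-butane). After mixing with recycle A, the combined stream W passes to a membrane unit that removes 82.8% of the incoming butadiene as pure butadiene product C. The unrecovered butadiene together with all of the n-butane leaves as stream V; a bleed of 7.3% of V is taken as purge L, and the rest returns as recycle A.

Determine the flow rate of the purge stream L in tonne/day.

n-butane enters only via Q and leaves only via the purge: 1648×0.339 = 0.073×(n-butane in V), and the membrane unit passes all n-butane, so n-butane in W = n-butane in V = 7653 tonne/day.
butadiene in W: m_A = 1648×0.661 + (1−0.073)·(1−0.828)·m_A, so m_A = 1089.3/0.8406 = 1296 tonne/day.
V = (1−0.828)×1296 + 7653 = 7875.9 tonne/day.
Purge L = 0.073×7875.9 = 574.94 tonne/day.

574.9 tonne/day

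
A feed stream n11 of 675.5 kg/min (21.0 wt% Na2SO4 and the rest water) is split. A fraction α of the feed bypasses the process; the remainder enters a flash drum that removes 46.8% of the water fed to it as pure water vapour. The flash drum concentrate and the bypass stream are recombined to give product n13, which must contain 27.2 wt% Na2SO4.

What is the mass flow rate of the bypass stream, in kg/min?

All 675.5×0.210 = 141.85 kg/min of Na2SO4 reaches n13, so n13 = 141.85/0.272 = 521.53 kg/min and vapour = 153.97 kg/min.
The evaporator receives (1−α)·675.5 of feed at 0.790 water and removes 0.468 of that water:
0.468×0.790×(1−α)×675.5 = 153.97
(1−α) = 153.97/249.75 = 0.6165;  α = 0.3835.
Bypass flow = 0.3835×675.5 = 259.04 kg/min.

259 kg/min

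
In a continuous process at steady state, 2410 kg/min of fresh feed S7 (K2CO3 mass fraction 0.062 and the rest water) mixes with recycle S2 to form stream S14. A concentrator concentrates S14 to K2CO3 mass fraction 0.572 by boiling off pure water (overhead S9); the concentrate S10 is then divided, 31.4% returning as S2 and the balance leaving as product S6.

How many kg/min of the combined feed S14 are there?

2530 kg/min

Overall K2CO3 balance (none leaves overhead): K2CO3 in fresh feed = K2CO3 in product, i.e. 2410×0.062 = (1−0.314)·S10·0.572.
S10 = 149.42/(0.572×0.686) = 380.79 kg/min.
Recycle S2 = 0.314×380.79 = 119.57 kg/min.
Combined feed S14 = 2410 + 119.57 = 2529.6 kg/min.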